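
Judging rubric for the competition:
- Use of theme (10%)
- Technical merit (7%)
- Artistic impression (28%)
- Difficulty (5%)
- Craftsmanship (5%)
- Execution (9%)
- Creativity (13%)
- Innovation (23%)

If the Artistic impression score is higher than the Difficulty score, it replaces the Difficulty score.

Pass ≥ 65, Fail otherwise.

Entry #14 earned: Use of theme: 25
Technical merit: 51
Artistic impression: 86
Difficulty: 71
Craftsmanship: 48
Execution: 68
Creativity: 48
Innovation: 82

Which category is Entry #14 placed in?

Pass

Artistic impression (86) > Difficulty (71), so Difficulty counts as 86.
Weighted total:
  Use of theme 25 × 0.1 = 2.5
  Technical merit 51 × 0.07 = 3.57
  Artistic impression 86 × 0.28 = 24.08
  Difficulty 86 × 0.05 = 4.3
  Craftsmanship 48 × 0.05 = 2.4
  Execution 68 × 0.09 = 6.12
  Creativity 48 × 0.13 = 6.24
  Innovation 82 × 0.23 = 18.86
Sum = 68.07
68.07 ≥ 65 → Pass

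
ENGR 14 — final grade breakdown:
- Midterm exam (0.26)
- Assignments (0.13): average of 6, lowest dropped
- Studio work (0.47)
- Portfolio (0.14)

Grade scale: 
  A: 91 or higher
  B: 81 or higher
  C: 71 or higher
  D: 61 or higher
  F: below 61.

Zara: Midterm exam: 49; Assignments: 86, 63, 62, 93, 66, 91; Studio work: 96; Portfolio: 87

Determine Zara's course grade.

Assignments: drop 62 → average of remaining 5 = 399/5 = 79.8
Weighted total:
  Midterm exam 49 × 0.26 = 12.74
  Assignments 79.8 × 0.13 = 10.374
  Studio work 96 × 0.47 = 45.12
  Portfolio 87 × 0.14 = 12.18
Sum = 80.414
80.414 is ≥ 71 and < 81 → C

C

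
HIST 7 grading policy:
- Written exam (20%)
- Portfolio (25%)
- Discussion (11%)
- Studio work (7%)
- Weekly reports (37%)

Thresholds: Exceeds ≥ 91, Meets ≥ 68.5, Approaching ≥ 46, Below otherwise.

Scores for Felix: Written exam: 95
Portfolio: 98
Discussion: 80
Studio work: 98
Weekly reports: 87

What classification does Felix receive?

Weighted total:
  Written exam 95 × 0.2 = 19
  Portfolio 98 × 0.25 = 24.5
  Discussion 80 × 0.11 = 8.8
  Studio work 98 × 0.07 = 6.86
  Weekly reports 87 × 0.37 = 32.19
Sum = 91.35
91.35 ≥ 91 → Exceeds

Exceeds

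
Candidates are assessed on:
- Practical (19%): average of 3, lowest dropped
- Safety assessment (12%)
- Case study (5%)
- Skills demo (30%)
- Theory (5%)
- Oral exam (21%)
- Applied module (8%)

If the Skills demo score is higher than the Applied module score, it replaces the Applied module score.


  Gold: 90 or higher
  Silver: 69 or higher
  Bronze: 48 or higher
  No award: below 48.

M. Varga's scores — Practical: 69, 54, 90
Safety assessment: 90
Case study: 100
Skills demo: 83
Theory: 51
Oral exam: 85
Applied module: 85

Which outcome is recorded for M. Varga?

Practical: drop 54 → average of remaining 2 = 159/2 = 79.5
Skills demo (83) ≤ Applied module (85), so Applied module stays at 85.
Weighted total:
  Practical 79.5 × 0.19 = 15.105
  Safety assessment 90 × 0.12 = 10.8
  Case study 100 × 0.05 = 5
  Skills demo 83 × 0.3 = 24.9
  Theory 51 × 0.05 = 2.55
  Oral exam 85 × 0.21 = 17.85
  Applied module 85 × 0.08 = 6.8
Sum = 83.005
83.005 is ≥ 69 and < 90 → Silver

Silver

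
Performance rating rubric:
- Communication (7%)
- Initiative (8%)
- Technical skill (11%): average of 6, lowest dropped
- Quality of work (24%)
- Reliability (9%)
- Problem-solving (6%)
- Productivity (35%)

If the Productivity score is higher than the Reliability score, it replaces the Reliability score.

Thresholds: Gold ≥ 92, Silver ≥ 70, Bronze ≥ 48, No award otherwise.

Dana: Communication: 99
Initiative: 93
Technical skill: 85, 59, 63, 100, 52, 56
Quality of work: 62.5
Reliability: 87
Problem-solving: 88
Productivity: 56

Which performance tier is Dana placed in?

Silver

Technical skill: drop 52 → average of remaining 5 = 363/5 = 72.6
Productivity (56) ≤ Reliability (87), so Reliability stays at 87.
Weighted total:
  Communication 99 × 0.07 = 6.93
  Initiative 93 × 0.08 = 7.44
  Technical skill 72.6 × 0.11 = 7.986
  Quality of work 62.5 × 0.24 = 15
  Reliability 87 × 0.09 = 7.83
  Problem-solving 88 × 0.06 = 5.28
  Productivity 56 × 0.35 = 19.6
Sum = 70.066
70.066 is ≥ 70 and < 92 → Silver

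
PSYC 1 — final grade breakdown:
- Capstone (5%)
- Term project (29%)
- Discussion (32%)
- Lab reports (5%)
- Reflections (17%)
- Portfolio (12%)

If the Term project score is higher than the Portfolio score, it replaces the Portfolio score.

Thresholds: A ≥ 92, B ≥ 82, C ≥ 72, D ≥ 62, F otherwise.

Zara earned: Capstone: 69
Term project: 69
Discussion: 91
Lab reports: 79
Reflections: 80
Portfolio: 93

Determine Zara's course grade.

C

Term project (69) ≤ Portfolio (93), so Portfolio stays at 93.
Weighted total:
  Capstone 69 × 0.05 = 3.45
  Term project 69 × 0.29 = 20.01
  Discussion 91 × 0.32 = 29.12
  Lab reports 79 × 0.05 = 3.95
  Reflections 80 × 0.17 = 13.6
  Portfolio 93 × 0.12 = 11.16
Sum = 81.29
81.29 is ≥ 72 and < 82 → C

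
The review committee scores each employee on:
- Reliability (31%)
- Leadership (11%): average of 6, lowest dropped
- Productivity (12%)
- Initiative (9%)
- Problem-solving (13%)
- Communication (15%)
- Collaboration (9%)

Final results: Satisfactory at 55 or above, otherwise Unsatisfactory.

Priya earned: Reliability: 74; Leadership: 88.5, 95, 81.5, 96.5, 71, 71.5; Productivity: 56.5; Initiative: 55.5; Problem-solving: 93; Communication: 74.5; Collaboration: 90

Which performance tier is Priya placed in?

Leadership: drop 71 → average of remaining 5 = 433/5 = 86.6
Weighted total:
  Reliability 74 × 0.31 = 22.94
  Leadership 86.6 × 0.11 = 9.526
  Productivity 56.5 × 0.12 = 6.78
  Initiative 55.5 × 0.09 = 4.995
  Problem-solving 93 × 0.13 = 12.09
  Communication 74.5 × 0.15 = 11.175
  Collaboration 90 × 0.09 = 8.1
Sum = 75.606
75.606 ≥ 55 → Satisfactory

Satisfactory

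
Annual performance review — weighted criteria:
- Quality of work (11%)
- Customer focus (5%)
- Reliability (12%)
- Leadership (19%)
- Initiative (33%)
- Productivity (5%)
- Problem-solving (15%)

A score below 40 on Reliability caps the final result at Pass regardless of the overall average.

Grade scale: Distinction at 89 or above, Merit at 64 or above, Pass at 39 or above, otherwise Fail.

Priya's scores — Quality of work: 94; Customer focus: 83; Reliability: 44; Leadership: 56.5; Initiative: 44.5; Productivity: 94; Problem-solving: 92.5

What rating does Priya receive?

Pass

Reliability score 44 ≥ 40: minimum met.
Weighted total:
  Quality of work 94 × 0.11 = 10.34
  Customer focus 83 × 0.05 = 4.15
  Reliability 44 × 0.12 = 5.28
  Leadership 56.5 × 0.19 = 10.735
  Initiative 44.5 × 0.33 = 14.685
  Productivity 94 × 0.05 = 4.7
  Problem-solving 92.5 × 0.15 = 13.875
Sum = 63.765
63.765 is ≥ 39 and < 64 → Pass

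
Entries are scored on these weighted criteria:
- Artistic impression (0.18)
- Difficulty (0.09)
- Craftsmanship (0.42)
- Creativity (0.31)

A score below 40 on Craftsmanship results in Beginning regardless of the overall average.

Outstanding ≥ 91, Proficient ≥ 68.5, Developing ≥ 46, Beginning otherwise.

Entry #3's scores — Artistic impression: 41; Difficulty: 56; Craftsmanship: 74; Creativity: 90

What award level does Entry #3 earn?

Proficient

Craftsmanship score 74 ≥ 40: minimum met.
Weighted total:
  Artistic impression 41 × 0.18 = 7.38
  Difficulty 56 × 0.09 = 5.04
  Craftsmanship 74 × 0.42 = 31.08
  Creativity 90 × 0.31 = 27.9
Sum = 71.4
71.4 is ≥ 68.5 and < 91 → Proficient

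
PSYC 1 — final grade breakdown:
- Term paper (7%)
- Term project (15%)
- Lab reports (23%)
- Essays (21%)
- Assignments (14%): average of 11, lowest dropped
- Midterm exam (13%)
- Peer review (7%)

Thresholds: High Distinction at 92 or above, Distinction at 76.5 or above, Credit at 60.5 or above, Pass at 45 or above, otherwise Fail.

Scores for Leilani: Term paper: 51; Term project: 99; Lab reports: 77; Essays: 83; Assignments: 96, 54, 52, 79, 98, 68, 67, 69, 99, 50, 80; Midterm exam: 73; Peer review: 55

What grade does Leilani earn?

Distinction

Assignments: drop 50 → average of remaining 10 = 762/10 = 76.2
Weighted total:
  Term paper 51 × 0.07 = 3.57
  Term project 99 × 0.15 = 14.85
  Lab reports 77 × 0.23 = 17.71
  Essays 83 × 0.21 = 17.43
  Assignments 76.2 × 0.14 = 10.668
  Midterm exam 73 × 0.13 = 9.49
  Peer review 55 × 0.07 = 3.85
Sum = 77.568
77.568 is ≥ 76.5 and < 92 → Distinction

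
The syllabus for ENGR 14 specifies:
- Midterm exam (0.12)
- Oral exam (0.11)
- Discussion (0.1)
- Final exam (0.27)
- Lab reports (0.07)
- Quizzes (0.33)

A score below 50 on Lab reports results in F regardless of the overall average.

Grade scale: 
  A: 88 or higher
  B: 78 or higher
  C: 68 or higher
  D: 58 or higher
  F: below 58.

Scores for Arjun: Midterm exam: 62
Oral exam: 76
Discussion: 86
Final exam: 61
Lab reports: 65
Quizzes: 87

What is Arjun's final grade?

Lab reports score 65 ≥ 50: minimum met.
Weighted total:
  Midterm exam 62 × 0.12 = 7.44
  Oral exam 76 × 0.11 = 8.36
  Discussion 86 × 0.1 = 8.6
  Final exam 61 × 0.27 = 16.47
  Lab reports 65 × 0.07 = 4.55
  Quizzes 87 × 0.33 = 28.71
Sum = 74.13
74.13 is ≥ 68 and < 78 → C

C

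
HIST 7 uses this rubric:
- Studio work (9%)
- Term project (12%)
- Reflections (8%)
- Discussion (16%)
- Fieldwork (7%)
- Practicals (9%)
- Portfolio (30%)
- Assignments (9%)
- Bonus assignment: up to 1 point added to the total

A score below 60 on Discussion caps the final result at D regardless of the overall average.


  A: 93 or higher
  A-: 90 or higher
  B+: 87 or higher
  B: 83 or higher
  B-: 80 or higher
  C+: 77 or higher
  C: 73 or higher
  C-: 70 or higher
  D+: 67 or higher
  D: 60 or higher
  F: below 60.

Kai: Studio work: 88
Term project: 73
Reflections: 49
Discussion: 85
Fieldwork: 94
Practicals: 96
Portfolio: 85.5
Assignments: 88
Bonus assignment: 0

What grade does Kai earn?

Discussion score 85 ≥ 60: minimum met.
Weighted total:
  Studio work 88 × 0.09 = 7.92
  Term project 73 × 0.12 = 8.76
  Reflections 49 × 0.08 = 3.92
  Discussion 85 × 0.16 = 13.6
  Fieldwork 94 × 0.07 = 6.58
  Practicals 96 × 0.09 = 8.64
  Portfolio 85.5 × 0.3 = 25.65
  Assignments 88 × 0.09 = 7.92
Sum = 82.99
Bonus assignment: 82.99 + 0 = 82.99
82.99 is ≥ 80 and < 83 → B-

B-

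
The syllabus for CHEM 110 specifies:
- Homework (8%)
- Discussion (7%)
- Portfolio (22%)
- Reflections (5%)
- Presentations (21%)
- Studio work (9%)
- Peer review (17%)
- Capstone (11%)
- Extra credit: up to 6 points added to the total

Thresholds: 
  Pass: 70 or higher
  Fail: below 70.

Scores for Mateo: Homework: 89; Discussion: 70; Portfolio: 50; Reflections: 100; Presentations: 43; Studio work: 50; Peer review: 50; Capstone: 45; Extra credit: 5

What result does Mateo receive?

Weighted total:
  Homework 89 × 0.08 = 7.12
  Discussion 70 × 0.07 = 4.9
  Portfolio 50 × 0.22 = 11
  Reflections 100 × 0.05 = 5
  Presentations 43 × 0.21 = 9.03
  Studio work 50 × 0.09 = 4.5
  Peer review 50 × 0.17 = 8.5
  Capstone 45 × 0.11 = 4.95
Sum = 55
Extra credit: 55 + 5 = 60
60 < 70 → Fail

Fail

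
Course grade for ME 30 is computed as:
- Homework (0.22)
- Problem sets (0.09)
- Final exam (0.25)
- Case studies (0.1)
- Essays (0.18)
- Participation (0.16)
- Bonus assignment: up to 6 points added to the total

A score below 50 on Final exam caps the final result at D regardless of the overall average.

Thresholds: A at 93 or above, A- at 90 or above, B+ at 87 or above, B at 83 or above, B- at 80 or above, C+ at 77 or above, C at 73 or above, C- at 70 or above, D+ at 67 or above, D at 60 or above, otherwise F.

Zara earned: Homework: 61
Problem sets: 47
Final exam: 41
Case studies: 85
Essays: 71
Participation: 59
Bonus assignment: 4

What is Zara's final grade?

Final exam score 41 < 50: minimum not met.
Weighted total:
  Homework 61 × 0.22 = 13.42
  Problem sets 47 × 0.09 = 4.23
  Final exam 41 × 0.25 = 10.25
  Case studies 85 × 0.1 = 8.5
  Essays 71 × 0.18 = 12.78
  Participation 59 × 0.16 = 9.44
Sum = 58.62
Bonus assignment: 58.62 + 4 = 62.62
62.62 would be D; cap at D applies → D.

D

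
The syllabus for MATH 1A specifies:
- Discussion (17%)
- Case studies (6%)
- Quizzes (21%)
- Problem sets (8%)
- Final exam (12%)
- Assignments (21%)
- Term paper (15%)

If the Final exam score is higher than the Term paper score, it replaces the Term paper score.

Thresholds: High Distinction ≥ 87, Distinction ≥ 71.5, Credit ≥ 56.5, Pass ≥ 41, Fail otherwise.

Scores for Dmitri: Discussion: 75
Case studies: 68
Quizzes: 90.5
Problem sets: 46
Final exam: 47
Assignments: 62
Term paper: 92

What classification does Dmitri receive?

Distinction

Final exam (47) ≤ Term paper (92), so Term paper stays at 92.
Weighted total:
  Discussion 75 × 0.17 = 12.75
  Case studies 68 × 0.06 = 4.08
  Quizzes 90.5 × 0.21 = 19.005
  Problem sets 46 × 0.08 = 3.68
  Final exam 47 × 0.12 = 5.64
  Assignments 62 × 0.21 = 13.02
  Term paper 92 × 0.15 = 13.8
Sum = 71.975
71.975 is ≥ 71.5 and < 87 → Distinction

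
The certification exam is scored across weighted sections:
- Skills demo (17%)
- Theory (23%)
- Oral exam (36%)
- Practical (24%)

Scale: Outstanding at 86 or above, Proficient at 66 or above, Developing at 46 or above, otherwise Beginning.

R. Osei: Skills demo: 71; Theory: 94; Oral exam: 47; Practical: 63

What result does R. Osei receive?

Weighted total:
  Skills demo 71 × 0.17 = 12.07
  Theory 94 × 0.23 = 21.62
  Oral exam 47 × 0.36 = 16.92
  Practical 63 × 0.24 = 15.12
Sum = 65.73
65.73 is ≥ 46 and < 66 → Developing

Developing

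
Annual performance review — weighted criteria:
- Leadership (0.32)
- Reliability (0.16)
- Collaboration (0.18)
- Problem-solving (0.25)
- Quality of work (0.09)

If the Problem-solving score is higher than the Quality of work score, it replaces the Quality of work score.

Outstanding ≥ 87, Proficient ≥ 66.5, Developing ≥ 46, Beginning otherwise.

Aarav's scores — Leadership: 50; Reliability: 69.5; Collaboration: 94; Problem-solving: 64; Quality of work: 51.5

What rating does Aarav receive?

Developing

Problem-solving (64) > Quality of work (51.5), so Quality of work counts as 64.
Weighted total:
  Leadership 50 × 0.32 = 16
  Reliability 69.5 × 0.16 = 11.12
  Collaboration 94 × 0.18 = 16.92
  Problem-solving 64 × 0.25 = 16
  Quality of work 64 × 0.09 = 5.76
Sum = 65.8
65.8 is ≥ 46 and < 66.5 → Developing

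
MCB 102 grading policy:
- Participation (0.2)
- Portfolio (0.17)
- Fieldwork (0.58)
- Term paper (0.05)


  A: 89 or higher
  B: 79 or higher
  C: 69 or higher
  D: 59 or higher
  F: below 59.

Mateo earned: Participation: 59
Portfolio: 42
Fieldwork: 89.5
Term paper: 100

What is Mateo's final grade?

Weighted total:
  Participation 59 × 0.2 = 11.8
  Portfolio 42 × 0.17 = 7.14
  Fieldwork 89.5 × 0.58 = 51.91
  Term paper 100 × 0.05 = 5
Sum = 75.85
75.85 is ≥ 69 and < 79 → C

C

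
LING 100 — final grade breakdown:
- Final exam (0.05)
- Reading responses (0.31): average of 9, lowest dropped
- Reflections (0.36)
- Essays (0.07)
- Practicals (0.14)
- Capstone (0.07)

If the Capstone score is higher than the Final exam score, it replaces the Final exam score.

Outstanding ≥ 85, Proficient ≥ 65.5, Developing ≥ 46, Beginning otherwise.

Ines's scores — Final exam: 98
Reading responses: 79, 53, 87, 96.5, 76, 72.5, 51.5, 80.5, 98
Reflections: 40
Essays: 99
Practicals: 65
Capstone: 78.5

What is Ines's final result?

Reading responses: drop 51.5 → average of remaining 8 = 642.5/8 = 80.3125
Capstone (78.5) ≤ Final exam (98), so Final exam stays at 98.
Weighted total:
  Final exam 98 × 0.05 = 4.9
  Reading responses 80.3125 × 0.31 = 24.896875
  Reflections 40 × 0.36 = 14.4
  Essays 99 × 0.07 = 6.93
  Practicals 65 × 0.14 = 9.1
  Capstone 78.5 × 0.07 = 5.495
Sum = 65.721875
65.721875 is ≥ 65.5 and < 85 → Proficient

Proficient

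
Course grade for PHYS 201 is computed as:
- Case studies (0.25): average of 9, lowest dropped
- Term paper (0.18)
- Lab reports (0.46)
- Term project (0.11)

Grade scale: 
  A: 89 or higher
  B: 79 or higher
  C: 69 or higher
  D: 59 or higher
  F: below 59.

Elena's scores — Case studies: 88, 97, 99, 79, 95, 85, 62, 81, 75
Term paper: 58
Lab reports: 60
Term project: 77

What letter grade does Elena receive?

D

Case studies: drop 62 → average of remaining 8 = 699/8 = 87.375
Weighted total:
  Case studies 87.375 × 0.25 = 21.84375
  Term paper 58 × 0.18 = 10.44
  Lab reports 60 × 0.46 = 27.6
  Term project 77 × 0.11 = 8.47
Sum = 68.35375
68.35375 is ≥ 59 and < 69 → D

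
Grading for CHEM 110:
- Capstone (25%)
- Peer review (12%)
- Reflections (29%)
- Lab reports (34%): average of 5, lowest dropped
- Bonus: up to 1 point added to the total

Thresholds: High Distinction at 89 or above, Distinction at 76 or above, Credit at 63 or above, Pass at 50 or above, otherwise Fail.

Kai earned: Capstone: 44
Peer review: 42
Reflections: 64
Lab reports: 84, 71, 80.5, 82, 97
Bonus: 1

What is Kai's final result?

Lab reports: drop 71 → average of remaining 4 = 343.5/4 = 85.875
Weighted total:
  Capstone 44 × 0.25 = 11
  Peer review 42 × 0.12 = 5.04
  Reflections 64 × 0.29 = 18.56
  Lab reports 85.875 × 0.34 = 29.1975
Sum = 63.7975
Bonus: 63.7975 + 1 = 64.7975
64.7975 is ≥ 63 and < 76 → Credit

Credit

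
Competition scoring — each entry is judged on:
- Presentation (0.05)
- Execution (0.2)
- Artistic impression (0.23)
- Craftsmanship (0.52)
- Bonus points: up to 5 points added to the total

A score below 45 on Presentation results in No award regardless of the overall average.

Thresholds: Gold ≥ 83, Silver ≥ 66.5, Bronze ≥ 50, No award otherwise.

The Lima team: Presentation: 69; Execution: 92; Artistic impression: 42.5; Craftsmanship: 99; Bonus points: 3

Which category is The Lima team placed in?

Gold

Presentation score 69 ≥ 45: minimum met.
Weighted total:
  Presentation 69 × 0.05 = 3.45
  Execution 92 × 0.2 = 18.4
  Artistic impression 42.5 × 0.23 = 9.775
  Craftsmanship 99 × 0.52 = 51.48
Sum = 83.105
Bonus points: 83.105 + 3 = 86.105
86.105 ≥ 83 → Gold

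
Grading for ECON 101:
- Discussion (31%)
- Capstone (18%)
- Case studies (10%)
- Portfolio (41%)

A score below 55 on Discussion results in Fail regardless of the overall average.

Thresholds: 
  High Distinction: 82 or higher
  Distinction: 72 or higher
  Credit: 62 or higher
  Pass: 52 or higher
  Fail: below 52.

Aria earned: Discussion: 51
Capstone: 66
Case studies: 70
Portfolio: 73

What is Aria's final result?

Fail

Discussion score 51 < 55: minimum not met.
Weighted total:
  Discussion 51 × 0.31 = 15.81
  Capstone 66 × 0.18 = 11.88
  Case studies 70 × 0.1 = 7
  Portfolio 73 × 0.41 = 29.93
Sum = 64.62
Because the Discussion minimum was not met, the result is Fail.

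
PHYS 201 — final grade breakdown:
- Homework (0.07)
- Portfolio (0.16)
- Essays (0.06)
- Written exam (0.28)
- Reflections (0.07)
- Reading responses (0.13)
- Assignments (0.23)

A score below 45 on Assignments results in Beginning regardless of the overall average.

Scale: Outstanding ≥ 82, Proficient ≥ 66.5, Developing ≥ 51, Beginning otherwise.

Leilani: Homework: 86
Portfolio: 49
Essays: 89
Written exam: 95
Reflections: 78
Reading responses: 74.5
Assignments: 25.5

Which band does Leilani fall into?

Assignments score 25.5 < 45: minimum not met.
Weighted total:
  Homework 86 × 0.07 = 6.02
  Portfolio 49 × 0.16 = 7.84
  Essays 89 × 0.06 = 5.34
  Written exam 95 × 0.28 = 26.6
  Reflections 78 × 0.07 = 5.46
  Reading responses 74.5 × 0.13 = 9.685
  Assignments 25.5 × 0.23 = 5.865
Sum = 66.81
Because the Assignments minimum was not met, the result is Beginning.

Beginning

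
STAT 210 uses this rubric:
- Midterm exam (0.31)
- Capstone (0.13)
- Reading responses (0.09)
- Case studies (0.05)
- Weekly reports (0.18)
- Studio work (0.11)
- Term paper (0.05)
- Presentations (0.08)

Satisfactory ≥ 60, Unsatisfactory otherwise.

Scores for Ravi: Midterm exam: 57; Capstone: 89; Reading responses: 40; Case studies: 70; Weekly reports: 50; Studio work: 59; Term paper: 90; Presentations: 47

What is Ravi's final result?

Weighted total:
  Midterm exam 57 × 0.31 = 17.67
  Capstone 89 × 0.13 = 11.57
  Reading responses 40 × 0.09 = 3.6
  Case studies 70 × 0.05 = 3.5
  Weekly reports 50 × 0.18 = 9
  Studio work 59 × 0.11 = 6.49
  Term paper 90 × 0.05 = 4.5
  Presentations 47 × 0.08 = 3.76
Sum = 60.09
60.09 ≥ 60 → Satisfactory

Satisfactory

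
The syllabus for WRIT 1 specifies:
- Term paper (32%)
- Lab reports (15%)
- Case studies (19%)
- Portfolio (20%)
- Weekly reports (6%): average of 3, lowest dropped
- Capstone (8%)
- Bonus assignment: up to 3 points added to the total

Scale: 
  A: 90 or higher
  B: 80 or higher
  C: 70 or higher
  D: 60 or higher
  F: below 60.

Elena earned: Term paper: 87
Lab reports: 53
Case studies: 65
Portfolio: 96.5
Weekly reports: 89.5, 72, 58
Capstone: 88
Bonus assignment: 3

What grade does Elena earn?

Weekly reports: drop 58 → average of remaining 2 = 161.5/2 = 80.75
Weighted total:
  Term paper 87 × 0.32 = 27.84
  Lab reports 53 × 0.15 = 7.95
  Case studies 65 × 0.19 = 12.35
  Portfolio 96.5 × 0.2 = 19.3
  Weekly reports 80.75 × 0.06 = 4.845
  Capstone 88 × 0.08 = 7.04
Sum = 79.325
Bonus assignment: 79.325 + 3 = 82.325
82.325 is ≥ 80 and < 90 → B

B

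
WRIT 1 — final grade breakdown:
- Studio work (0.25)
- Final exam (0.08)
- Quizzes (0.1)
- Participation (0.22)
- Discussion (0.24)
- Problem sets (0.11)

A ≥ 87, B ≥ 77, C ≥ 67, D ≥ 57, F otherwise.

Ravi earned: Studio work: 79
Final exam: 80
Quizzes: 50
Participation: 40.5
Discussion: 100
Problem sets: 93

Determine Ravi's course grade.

Weighted total:
  Studio work 79 × 0.25 = 19.75
  Final exam 80 × 0.08 = 6.4
  Quizzes 50 × 0.1 = 5
  Participation 40.5 × 0.22 = 8.91
  Discussion 100 × 0.24 = 24
  Problem sets 93 × 0.11 = 10.23
Sum = 74.29
74.29 is ≥ 67 and < 77 → C

C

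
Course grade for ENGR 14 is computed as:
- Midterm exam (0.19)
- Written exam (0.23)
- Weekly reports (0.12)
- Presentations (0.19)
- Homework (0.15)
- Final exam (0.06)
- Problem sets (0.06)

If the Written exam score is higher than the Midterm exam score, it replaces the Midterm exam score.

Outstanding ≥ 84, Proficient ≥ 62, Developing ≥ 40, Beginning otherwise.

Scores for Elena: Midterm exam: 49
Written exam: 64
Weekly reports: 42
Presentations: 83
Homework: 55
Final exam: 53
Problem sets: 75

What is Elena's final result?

Proficient

Written exam (64) > Midterm exam (49), so Midterm exam counts as 64.
Weighted total:
  Midterm exam 64 × 0.19 = 12.16
  Written exam 64 × 0.23 = 14.72
  Weekly reports 42 × 0.12 = 5.04
  Presentations 83 × 0.19 = 15.77
  Homework 55 × 0.15 = 8.25
  Final exam 53 × 0.06 = 3.18
  Problem sets 75 × 0.06 = 4.5
Sum = 63.62
63.62 is ≥ 62 and < 84 → Proficient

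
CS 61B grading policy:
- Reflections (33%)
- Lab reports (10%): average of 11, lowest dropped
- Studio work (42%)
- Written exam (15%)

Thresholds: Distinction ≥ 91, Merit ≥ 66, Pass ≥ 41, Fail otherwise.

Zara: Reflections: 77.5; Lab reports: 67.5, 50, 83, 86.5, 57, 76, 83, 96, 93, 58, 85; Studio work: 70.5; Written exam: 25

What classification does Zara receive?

Merit

Lab reports: drop 50 → average of remaining 10 = 785/10 = 78.5
Weighted total:
  Reflections 77.5 × 0.33 = 25.575
  Lab reports 78.5 × 0.1 = 7.85
  Studio work 70.5 × 0.42 = 29.61
  Written exam 25 × 0.15 = 3.75
Sum = 66.785
66.785 is ≥ 66 and < 91 → Merit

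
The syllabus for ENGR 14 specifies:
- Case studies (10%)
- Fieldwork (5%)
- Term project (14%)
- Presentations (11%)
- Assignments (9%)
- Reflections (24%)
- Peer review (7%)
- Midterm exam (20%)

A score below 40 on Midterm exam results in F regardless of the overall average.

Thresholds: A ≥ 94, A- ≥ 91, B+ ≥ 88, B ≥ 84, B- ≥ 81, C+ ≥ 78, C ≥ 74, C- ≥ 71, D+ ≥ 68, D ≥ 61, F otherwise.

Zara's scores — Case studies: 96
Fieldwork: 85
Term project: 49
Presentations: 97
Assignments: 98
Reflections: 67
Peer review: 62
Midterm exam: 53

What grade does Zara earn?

Midterm exam score 53 ≥ 40: minimum met.
Weighted total:
  Case studies 96 × 0.1 = 9.6
  Fieldwork 85 × 0.05 = 4.25
  Term project 49 × 0.14 = 6.86
  Presentations 97 × 0.11 = 10.67
  Assignments 98 × 0.09 = 8.82
  Reflections 67 × 0.24 = 16.08
  Peer review 62 × 0.07 = 4.34
  Midterm exam 53 × 0.2 = 10.6
Sum = 71.22
71.22 is ≥ 71 and < 74 → C-

C-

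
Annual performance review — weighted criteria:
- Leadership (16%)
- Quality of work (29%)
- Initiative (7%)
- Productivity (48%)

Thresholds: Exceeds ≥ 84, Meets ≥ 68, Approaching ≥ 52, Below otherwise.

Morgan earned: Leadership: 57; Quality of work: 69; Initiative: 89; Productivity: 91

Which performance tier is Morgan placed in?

Meets

Weighted total:
  Leadership 57 × 0.16 = 9.12
  Quality of work 69 × 0.29 = 20.01
  Initiative 89 × 0.07 = 6.23
  Productivity 91 × 0.48 = 43.68
Sum = 79.04
79.04 is ≥ 68 and < 84 → Meets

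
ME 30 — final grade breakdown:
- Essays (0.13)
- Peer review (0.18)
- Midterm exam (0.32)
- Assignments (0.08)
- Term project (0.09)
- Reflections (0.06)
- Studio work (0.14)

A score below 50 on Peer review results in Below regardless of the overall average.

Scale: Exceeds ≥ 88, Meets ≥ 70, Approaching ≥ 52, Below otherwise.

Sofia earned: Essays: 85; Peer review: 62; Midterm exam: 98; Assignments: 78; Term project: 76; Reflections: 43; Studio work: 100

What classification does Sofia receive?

Meets

Peer review score 62 ≥ 50: minimum met.
Weighted total:
  Essays 85 × 0.13 = 11.05
  Peer review 62 × 0.18 = 11.16
  Midterm exam 98 × 0.32 = 31.36
  Assignments 78 × 0.08 = 6.24
  Term project 76 × 0.09 = 6.84
  Reflections 43 × 0.06 = 2.58
  Studio work 100 × 0.14 = 14
Sum = 83.23
83.23 is ≥ 70 and < 88 → Meets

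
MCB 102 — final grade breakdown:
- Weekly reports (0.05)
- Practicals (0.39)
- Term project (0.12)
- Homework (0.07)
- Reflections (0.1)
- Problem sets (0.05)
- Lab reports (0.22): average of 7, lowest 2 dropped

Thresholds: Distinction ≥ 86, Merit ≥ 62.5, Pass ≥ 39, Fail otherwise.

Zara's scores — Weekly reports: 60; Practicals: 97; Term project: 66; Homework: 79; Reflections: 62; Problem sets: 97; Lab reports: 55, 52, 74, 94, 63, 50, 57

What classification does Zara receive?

Lab reports: drop 50, 52 → average of remaining 5 = 343/5 = 68.6
Weighted total:
  Weekly reports 60 × 0.05 = 3
  Practicals 97 × 0.39 = 37.83
  Term project 66 × 0.12 = 7.92
  Homework 79 × 0.07 = 5.53
  Reflections 62 × 0.1 = 6.2
  Problem sets 97 × 0.05 = 4.85
  Lab reports 68.6 × 0.22 = 15.092
Sum = 80.422
80.422 is ≥ 62.5 and < 86 → Merit

Merit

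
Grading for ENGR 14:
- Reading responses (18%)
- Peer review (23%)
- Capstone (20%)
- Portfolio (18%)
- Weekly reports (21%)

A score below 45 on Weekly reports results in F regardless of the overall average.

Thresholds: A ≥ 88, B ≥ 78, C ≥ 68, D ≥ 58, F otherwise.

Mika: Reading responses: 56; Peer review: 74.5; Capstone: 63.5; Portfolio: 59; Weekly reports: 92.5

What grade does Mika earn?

C

Weekly reports score 92.5 ≥ 45: minimum met.
Weighted total:
  Reading responses 56 × 0.18 = 10.08
  Peer review 74.5 × 0.23 = 17.135
  Capstone 63.5 × 0.2 = 12.7
  Portfolio 59 × 0.18 = 10.62
  Weekly reports 92.5 × 0.21 = 19.425
Sum = 69.96
69.96 is ≥ 68 and < 78 → C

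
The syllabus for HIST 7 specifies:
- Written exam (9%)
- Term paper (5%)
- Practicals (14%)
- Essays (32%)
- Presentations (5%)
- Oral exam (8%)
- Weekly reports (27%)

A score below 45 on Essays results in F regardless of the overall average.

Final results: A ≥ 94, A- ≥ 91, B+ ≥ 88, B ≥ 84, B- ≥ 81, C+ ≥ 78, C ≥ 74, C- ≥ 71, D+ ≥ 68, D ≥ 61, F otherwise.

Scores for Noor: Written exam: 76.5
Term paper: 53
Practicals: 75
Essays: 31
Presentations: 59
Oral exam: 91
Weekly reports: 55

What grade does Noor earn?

F

Essays score 31 < 45: minimum not met.
Weighted total:
  Written exam 76.5 × 0.09 = 6.885
  Term paper 53 × 0.05 = 2.65
  Practicals 75 × 0.14 = 10.5
  Essays 31 × 0.32 = 9.92
  Presentations 59 × 0.05 = 2.95
  Oral exam 91 × 0.08 = 7.28
  Weekly reports 55 × 0.27 = 14.85
Sum = 55.035
Because the Essays minimum was not met, the result is F.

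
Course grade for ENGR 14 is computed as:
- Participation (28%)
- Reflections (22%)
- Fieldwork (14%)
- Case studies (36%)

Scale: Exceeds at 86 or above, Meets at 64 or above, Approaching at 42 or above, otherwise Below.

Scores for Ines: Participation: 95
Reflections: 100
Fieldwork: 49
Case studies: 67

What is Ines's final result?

Weighted total:
  Participation 95 × 0.28 = 26.6
  Reflections 100 × 0.22 = 22
  Fieldwork 49 × 0.14 = 6.86
  Case studies 67 × 0.36 = 24.12
Sum = 79.58
79.58 is ≥ 64 and < 86 → Meets

Meets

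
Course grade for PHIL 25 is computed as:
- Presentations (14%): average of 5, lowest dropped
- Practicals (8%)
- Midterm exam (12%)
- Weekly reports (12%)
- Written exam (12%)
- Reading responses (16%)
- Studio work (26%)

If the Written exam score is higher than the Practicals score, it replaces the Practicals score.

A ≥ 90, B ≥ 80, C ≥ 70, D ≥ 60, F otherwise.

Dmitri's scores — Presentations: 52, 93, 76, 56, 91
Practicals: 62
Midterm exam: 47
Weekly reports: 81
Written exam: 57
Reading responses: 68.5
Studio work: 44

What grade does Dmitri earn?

D

Presentations: drop 52 → average of remaining 4 = 316/4 = 79
Written exam (57) ≤ Practicals (62), so Practicals stays at 62.
Weighted total:
  Presentations 79 × 0.14 = 11.06
  Practicals 62 × 0.08 = 4.96
  Midterm exam 47 × 0.12 = 5.64
  Weekly reports 81 × 0.12 = 9.72
  Written exam 57 × 0.12 = 6.84
  Reading responses 68.5 × 0.16 = 10.96
  Studio work 44 × 0.26 = 11.44
Sum = 60.62
60.62 is ≥ 60 and < 70 → D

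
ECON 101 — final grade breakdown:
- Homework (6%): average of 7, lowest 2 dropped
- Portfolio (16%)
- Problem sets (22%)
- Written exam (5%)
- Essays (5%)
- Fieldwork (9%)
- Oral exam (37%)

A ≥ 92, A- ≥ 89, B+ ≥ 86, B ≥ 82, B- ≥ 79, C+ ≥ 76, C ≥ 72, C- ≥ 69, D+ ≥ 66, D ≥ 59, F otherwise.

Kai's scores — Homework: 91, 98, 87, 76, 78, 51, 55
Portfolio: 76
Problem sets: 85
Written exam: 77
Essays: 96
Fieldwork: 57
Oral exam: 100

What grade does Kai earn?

B+

Homework: drop 51, 55 → average of remaining 5 = 430/5 = 86
Weighted total:
  Homework 86 × 0.06 = 5.16
  Portfolio 76 × 0.16 = 12.16
  Problem sets 85 × 0.22 = 18.7
  Written exam 77 × 0.05 = 3.85
  Essays 96 × 0.05 = 4.8
  Fieldwork 57 × 0.09 = 5.13
  Oral exam 100 × 0.37 = 37
Sum = 86.8
86.8 is ≥ 86 and < 89 → B+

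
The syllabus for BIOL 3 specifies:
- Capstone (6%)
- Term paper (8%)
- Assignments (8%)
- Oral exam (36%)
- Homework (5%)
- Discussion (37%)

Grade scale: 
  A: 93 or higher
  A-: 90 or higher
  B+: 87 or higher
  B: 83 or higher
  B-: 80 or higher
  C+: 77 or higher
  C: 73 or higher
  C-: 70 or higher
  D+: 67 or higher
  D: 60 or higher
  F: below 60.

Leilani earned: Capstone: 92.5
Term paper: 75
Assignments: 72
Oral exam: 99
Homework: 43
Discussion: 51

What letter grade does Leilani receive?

C

Weighted total:
  Capstone 92.5 × 0.06 = 5.55
  Term paper 75 × 0.08 = 6
  Assignments 72 × 0.08 = 5.76
  Oral exam 99 × 0.36 = 35.64
  Homework 43 × 0.05 = 2.15
  Discussion 51 × 0.37 = 18.87
Sum = 73.97
73.97 is ≥ 73 and < 77 → C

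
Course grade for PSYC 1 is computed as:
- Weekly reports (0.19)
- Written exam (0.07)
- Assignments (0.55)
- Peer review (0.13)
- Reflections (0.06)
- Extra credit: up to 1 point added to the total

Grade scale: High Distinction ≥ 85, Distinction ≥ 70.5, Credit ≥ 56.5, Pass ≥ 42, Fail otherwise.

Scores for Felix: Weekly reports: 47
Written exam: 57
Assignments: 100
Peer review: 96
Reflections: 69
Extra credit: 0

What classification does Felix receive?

Weighted total:
  Weekly reports 47 × 0.19 = 8.93
  Written exam 57 × 0.07 = 3.99
  Assignments 100 × 0.55 = 55
  Peer review 96 × 0.13 = 12.48
  Reflections 69 × 0.06 = 4.14
Sum = 84.54
Extra credit: 84.54 + 0 = 84.54
84.54 is ≥ 70.5 and < 85 → Distinction

Distinction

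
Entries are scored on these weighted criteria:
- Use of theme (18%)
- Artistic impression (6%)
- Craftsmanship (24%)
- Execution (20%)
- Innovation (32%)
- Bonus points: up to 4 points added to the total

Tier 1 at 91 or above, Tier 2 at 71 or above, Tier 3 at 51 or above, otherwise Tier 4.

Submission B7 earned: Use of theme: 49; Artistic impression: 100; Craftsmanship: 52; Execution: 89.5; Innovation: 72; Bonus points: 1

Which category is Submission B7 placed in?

Weighted total:
  Use of theme 49 × 0.18 = 8.82
  Artistic impression 100 × 0.06 = 6
  Craftsmanship 52 × 0.24 = 12.48
  Execution 89.5 × 0.2 = 17.9
  Innovation 72 × 0.32 = 23.04
Sum = 68.24
Bonus points: 68.24 + 1 = 69.24
69.24 is ≥ 51 and < 71 → Tier 3

Tier 3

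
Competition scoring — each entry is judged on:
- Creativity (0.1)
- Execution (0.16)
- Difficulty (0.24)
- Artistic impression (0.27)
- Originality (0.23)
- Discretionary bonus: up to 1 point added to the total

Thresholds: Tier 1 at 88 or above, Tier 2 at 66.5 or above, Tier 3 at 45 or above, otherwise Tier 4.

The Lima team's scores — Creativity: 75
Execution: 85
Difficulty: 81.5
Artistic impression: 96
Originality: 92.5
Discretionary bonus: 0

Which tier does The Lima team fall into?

Tier 2

Weighted total:
  Creativity 75 × 0.1 = 7.5
  Execution 85 × 0.16 = 13.6
  Difficulty 81.5 × 0.24 = 19.56
  Artistic impression 96 × 0.27 = 25.92
  Originality 92.5 × 0.23 = 21.275
Sum = 87.855
Discretionary bonus: 87.855 + 0 = 87.855
87.855 is ≥ 66.5 and < 88 → Tier 2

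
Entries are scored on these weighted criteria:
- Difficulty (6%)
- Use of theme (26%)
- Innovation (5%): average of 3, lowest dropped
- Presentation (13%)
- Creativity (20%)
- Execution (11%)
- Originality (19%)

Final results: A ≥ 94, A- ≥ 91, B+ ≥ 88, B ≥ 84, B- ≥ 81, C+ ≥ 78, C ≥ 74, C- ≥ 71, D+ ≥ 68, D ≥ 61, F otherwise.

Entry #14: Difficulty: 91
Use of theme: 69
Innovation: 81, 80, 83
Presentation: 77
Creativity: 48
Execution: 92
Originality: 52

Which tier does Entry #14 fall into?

Innovation: drop 80 → average of remaining 2 = 164/2 = 82
Weighted total:
  Difficulty 91 × 0.06 = 5.46
  Use of theme 69 × 0.26 = 17.94
  Innovation 82 × 0.05 = 4.1
  Presentation 77 × 0.13 = 10.01
  Creativity 48 × 0.2 = 9.6
  Execution 92 × 0.11 = 10.12
  Originality 52 × 0.19 = 9.88
Sum = 67.11
67.11 is ≥ 61 and < 68 → D

D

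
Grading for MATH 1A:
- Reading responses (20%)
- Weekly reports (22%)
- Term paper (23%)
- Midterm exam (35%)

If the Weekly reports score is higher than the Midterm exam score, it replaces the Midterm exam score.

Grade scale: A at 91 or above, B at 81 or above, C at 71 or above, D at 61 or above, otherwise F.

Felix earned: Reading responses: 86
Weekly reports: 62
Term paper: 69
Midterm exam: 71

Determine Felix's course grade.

C

Weekly reports (62) ≤ Midterm exam (71), so Midterm exam stays at 71.
Weighted total:
  Reading responses 86 × 0.2 = 17.2
  Weekly reports 62 × 0.22 = 13.64
  Term paper 69 × 0.23 = 15.87
  Midterm exam 71 × 0.35 = 24.85
Sum = 71.56
71.56 is ≥ 71 and < 81 → C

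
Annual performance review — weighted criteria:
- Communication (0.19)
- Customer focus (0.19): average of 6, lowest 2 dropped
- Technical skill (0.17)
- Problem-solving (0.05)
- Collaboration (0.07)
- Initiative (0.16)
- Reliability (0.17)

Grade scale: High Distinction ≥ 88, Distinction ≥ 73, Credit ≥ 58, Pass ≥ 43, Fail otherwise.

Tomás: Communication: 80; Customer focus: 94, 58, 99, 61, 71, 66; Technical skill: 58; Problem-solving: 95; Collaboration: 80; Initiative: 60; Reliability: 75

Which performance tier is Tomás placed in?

Distinction

Customer focus: drop 58, 61 → average of remaining 4 = 330/4 = 82.5
Weighted total:
  Communication 80 × 0.19 = 15.2
  Customer focus 82.5 × 0.19 = 15.675
  Technical skill 58 × 0.17 = 9.86
  Problem-solving 95 × 0.05 = 4.75
  Collaboration 80 × 0.07 = 5.6
  Initiative 60 × 0.16 = 9.6
  Reliability 75 × 0.17 = 12.75
Sum = 73.435
73.435 is ≥ 73 and < 88 → Distinction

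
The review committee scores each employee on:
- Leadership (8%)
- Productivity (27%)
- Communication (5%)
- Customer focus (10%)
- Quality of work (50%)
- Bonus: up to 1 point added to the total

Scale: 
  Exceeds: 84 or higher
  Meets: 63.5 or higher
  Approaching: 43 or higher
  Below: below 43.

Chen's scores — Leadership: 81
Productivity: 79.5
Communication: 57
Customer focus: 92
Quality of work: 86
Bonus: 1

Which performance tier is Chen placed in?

Weighted total:
  Leadership 81 × 0.08 = 6.48
  Productivity 79.5 × 0.27 = 21.465
  Communication 57 × 0.05 = 2.85
  Customer focus 92 × 0.1 = 9.2
  Quality of work 86 × 0.5 = 43
Sum = 82.995
Bonus: 82.995 + 1 = 83.995
83.995 is ≥ 63.5 and < 84 → Meets

Meets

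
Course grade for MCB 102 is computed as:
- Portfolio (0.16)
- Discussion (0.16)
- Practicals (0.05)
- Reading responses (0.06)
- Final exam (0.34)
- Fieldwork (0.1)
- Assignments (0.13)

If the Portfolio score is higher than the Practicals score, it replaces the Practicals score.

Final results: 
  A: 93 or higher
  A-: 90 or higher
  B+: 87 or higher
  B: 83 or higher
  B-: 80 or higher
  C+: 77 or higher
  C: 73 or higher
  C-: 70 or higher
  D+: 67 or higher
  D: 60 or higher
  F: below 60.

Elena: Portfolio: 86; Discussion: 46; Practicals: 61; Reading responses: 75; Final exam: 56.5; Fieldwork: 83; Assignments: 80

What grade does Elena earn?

Portfolio (86) > Practicals (61), so Practicals counts as 86.
Weighted total:
  Portfolio 86 × 0.16 = 13.76
  Discussion 46 × 0.16 = 7.36
  Practicals 86 × 0.05 = 4.3
  Reading responses 75 × 0.06 = 4.5
  Final exam 56.5 × 0.34 = 19.21
  Fieldwork 83 × 0.1 = 8.3
  Assignments 80 × 0.13 = 10.4
Sum = 67.83
67.83 is ≥ 67 and < 70 → D+

D+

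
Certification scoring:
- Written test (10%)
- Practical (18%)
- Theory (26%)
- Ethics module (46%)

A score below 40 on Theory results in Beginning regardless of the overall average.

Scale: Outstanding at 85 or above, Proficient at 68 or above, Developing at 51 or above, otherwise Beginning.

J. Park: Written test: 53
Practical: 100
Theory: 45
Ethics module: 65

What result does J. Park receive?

Developing

Theory score 45 ≥ 40: minimum met.
Weighted total:
  Written test 53 × 0.1 = 5.3
  Practical 100 × 0.18 = 18
  Theory 45 × 0.26 = 11.7
  Ethics module 65 × 0.46 = 29.9
Sum = 64.9
64.9 is ≥ 51 and < 68 → Developing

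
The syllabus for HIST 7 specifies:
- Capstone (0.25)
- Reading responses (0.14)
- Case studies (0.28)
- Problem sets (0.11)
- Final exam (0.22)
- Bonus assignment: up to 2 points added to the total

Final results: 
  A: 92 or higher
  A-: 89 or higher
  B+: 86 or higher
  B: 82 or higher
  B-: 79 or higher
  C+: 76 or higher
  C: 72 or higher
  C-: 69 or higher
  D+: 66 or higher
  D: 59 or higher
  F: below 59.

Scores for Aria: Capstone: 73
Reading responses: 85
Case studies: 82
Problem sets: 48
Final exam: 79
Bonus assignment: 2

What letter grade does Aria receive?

Weighted total:
  Capstone 73 × 0.25 = 18.25
  Reading responses 85 × 0.14 = 11.9
  Case studies 82 × 0.28 = 22.96
  Problem sets 48 × 0.11 = 5.28
  Final exam 79 × 0.22 = 17.38
Sum = 75.77
Bonus assignment: 75.77 + 2 = 77.77
77.77 is ≥ 76 and < 79 → C+

C+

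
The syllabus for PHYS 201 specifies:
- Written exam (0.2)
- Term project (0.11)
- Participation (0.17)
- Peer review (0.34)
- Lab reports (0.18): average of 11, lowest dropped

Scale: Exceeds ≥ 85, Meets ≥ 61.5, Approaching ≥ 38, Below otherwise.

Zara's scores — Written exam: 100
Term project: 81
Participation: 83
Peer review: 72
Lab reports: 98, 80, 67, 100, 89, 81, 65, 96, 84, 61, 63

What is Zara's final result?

Lab reports: drop 61 → average of remaining 10 = 823/10 = 82.3
Weighted total:
  Written exam 100 × 0.2 = 20
  Term project 81 × 0.11 = 8.91
  Participation 83 × 0.17 = 14.11
  Peer review 72 × 0.34 = 24.48
  Lab reports 82.3 × 0.18 = 14.814
Sum = 82.314
82.314 is ≥ 61.5 and < 85 → Meets

Meets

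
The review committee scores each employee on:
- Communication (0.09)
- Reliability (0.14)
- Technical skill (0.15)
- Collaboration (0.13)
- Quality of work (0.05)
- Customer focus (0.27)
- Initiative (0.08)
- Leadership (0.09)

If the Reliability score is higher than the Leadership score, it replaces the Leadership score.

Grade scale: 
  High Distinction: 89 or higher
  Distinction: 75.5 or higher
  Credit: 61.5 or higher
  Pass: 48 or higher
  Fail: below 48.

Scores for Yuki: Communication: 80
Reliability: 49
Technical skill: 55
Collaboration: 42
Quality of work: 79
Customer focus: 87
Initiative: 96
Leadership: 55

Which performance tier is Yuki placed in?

Credit

Reliability (49) ≤ Leadership (55), so Leadership stays at 55.
Weighted total:
  Communication 80 × 0.09 = 7.2
  Reliability 49 × 0.14 = 6.86
  Technical skill 55 × 0.15 = 8.25
  Collaboration 42 × 0.13 = 5.46
  Quality of work 79 × 0.05 = 3.95
  Customer focus 87 × 0.27 = 23.49
  Initiative 96 × 0.08 = 7.68
  Leadership 55 × 0.09 = 4.95
Sum = 67.84
67.84 is ≥ 61.5 and < 75.5 → Credit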